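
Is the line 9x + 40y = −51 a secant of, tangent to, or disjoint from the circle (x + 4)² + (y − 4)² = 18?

disjoint

Substituting the line into the circle gives 1681x² + 16598x + 41321 = 0.
Δ = 275493604 − 277842404 = −2348800.
No real roots: the line does not meet the circle.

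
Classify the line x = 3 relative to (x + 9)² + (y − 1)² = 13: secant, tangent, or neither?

neither

Centre (−9, 1), r² = 13. Distance² from centre to line = (−12)² = 144.
Since d² > r², the line lies outside the circle.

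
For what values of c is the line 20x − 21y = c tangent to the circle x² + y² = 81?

c = −261 or c = 261

Tangency holds when the distance from the centre (0, 0) to the line equals the radius 9:
|20·0 − 21·0 − c| / √841 = 9
|c| = 9·29, so c = 261 or c = −261.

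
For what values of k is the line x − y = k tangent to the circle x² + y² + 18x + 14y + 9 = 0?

k = −2 ± 11√2

For a tangent, require d(centre, line) = r = 11.
|1·(−9) − 1·(−7) − k| / √2 = 11
|k − (−2)| = 11√2.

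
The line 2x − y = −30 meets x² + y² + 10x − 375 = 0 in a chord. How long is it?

Substitute y = 2x + 30:
5x² + 130x + 525 = 0  ⟹  x² + 26x + 105 = 0
x = −5 or x = −21, giving (−5, 20) and (−21, −12).
|(−5, 20) − (−21, −12)| = √((16)² + (32)²) = 16√5.

16√5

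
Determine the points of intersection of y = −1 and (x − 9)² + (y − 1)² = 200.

Express y = −1 and substitute into the circle:
x² − 18x − 115 = 0
x = 23 or x = −5, giving (23, −1) and (−5, −1).

(−5, −1) and (23, −1)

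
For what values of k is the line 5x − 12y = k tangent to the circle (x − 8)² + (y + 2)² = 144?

k = −92 or k = 220

Tangency holds when the distance from the centre (8, −2) to the line equals the radius 12:
|5·8 − 12·(−2) − k| / √169 = 12
|k − (64)| = 12·13, so k = 220 or k = −92.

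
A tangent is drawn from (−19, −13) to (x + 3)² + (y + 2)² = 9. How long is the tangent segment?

4√23

With centre O = (−3, −2), |OP|² = 377 and r² = 9.
The tangent meets the radius at right angles, so tangent² = |PO|² − r² = 377 − 9 = 368.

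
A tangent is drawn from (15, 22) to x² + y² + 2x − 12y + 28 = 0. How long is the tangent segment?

Centre (−1, 6), r² = 9. |PO|² = (16)² + (16)² = 512.
By the tangent–radius right angle, tangent length = √(|PO|² − r²) = √503.

√503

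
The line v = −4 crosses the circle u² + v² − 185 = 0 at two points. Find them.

From the line, v = −4. Substituting:
u² − 169 = 0
u = 13 or u = −13, giving (13, −4) and (−13, −4).

(−13, −4) and (13, −4)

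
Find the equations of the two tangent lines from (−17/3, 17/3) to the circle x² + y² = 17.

4x + y = −17 and x + 4y = 17

A line y − (17/3) = m(x − (−17/3)) is tangent when its distance from (0, 0) is √17:
[m·(17/3) − (−17/3)]² = 17(m² + 1)
4m² + 17m + 4 = 0, so m = −4 or m = −1/4.
Through (−17/3, 17/3) these give 4x + y = −17 and x + 4y = 17.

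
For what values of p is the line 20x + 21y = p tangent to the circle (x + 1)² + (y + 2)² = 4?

p = −120 or p = −4

The line touches the circle iff its distance from (−1, −2) is 2:
|20·(−1) + 21·(−2) − p| / √841 = 2
|p − (−62)| = 2·29, so p = −4 or p = −120.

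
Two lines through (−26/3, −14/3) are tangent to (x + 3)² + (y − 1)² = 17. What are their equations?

x − 4y = 10 and 4x − y = −30

Write the tangent as mx − y + (−14/3 − m·(−26/3)) = 0 and set its distance from the centre to √17:
[m·(17/3) − (17/3)]² = 17(m² + 1)
4m² − 17m + 4 = 0, so m = 1/4 or m = 4.
Through (−26/3, −14/3) these give x − 4y = 10 and 4x − y = −30.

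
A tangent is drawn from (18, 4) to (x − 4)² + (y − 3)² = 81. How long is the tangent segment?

With centre O = (4, 3), |OP|² = 197 and r² = 81.
By the tangent–radius right angle, tangent length = √(|PO|² − r²) = √116 = 2√29.

2√29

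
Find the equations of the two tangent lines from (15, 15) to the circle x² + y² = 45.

A line y − (15) = m(x − (15)) is tangent when its distance from (0, 0) is 3√5:
[m·(−15) − (−15)]² = 45(m² + 1)
2m² − 5m + 2 = 0, so m = 2 or m = 1/2.
Through (15, 15) these give 2x − y = 15 and x − 2y = −15.

2x − y = 15 and x − 2y = −15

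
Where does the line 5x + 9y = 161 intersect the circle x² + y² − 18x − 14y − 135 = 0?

Substitute y = (161 − 5x)/9:
106x² − 2438x − 5300 = 0  ⟹  x² − 23x − 50 = 0
x = 25 or x = −2, giving (25, 4) and (−2, 19).

(−2, 19) and (25, 4)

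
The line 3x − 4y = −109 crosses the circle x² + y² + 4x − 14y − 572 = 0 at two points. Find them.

Express y = (109 + 3x)/4 and substitute into the circle:
25x² + 550x − 3375 = 0  ⟹  x² + 22x − 135 = 0
x = 5 or x = −27, giving (5, 31) and (−27, 7).

(−27, 7) and (5, 31)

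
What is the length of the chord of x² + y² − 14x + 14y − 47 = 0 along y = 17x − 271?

√290

The distance from (7, −7) to the line is 145/√290, and r² = 145.
Half the chord is √(r² − d²) = √(145/2), so the full chord is √290.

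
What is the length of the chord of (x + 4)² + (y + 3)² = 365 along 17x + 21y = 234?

√730

From the line, y = (234 − 17x)/21. Substituting:
730x² − 6570x − 65700 = 0  ⟹  x² − 9x − 90 = 0
x = 15 or x = −6, giving (15, −1) and (−6, 16).
|(15, −1) − (−6, 16)| = √((21)² + (−17)²) = √730.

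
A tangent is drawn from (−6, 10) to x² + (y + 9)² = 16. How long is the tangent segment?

With centre O = (0, −9), |OP|² = 397 and r² = 16.
By the tangent–radius right angle, tangent length = √(|PO|² − r²) = √381.

√381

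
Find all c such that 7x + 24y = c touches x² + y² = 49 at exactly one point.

The line touches the circle iff its distance from (0, 0) is 7:
|7·0 + 24·0 − c| / √625 = 7
|c| = 7·25, so c = 175 or c = −175.

c = −175 or c = 175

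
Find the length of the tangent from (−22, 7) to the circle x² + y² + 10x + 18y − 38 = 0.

√401

The centre is (−5, −9) and r = 12. The square of the distance from P to the centre is 289 + 256 = 545.
Power of the point: PT² = |PO|² − r² = 401, so PT = √401.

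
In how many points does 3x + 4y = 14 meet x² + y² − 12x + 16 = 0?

d² = (3·6 + 4·0 − (14))²/25 = 16/25; r² = 20.
Since d² < r², the line cuts the circle twice.

2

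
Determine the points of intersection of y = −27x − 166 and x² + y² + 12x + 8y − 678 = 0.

From the line, y = −27x − 166. Substituting:
730x² + 8760x + 25550 = 0  ⟹  x² + 12x + 35 = 0
x = −5 or x = −7, giving (−5, −31) and (−7, 23).

(−7, 23) and (−5, −31)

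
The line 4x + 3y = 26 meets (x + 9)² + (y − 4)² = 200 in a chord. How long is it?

20

Substitute y = (26 − 4x)/3:
25x² + 50x − 875 = 0  ⟹  x² + 2x − 35 = 0
x = 5 or x = −7, giving (5, 2) and (−7, 18).
Chord length = distance between (5, 2) and (−7, 18) = √400 = 20.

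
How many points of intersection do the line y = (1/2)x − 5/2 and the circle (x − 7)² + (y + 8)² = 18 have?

Substituting the line into the circle gives 5x² − 34x + 245 = 0.
Discriminant = (−34)² − 4·5·(245) = −3744 < 0.
No real roots: the line does not meet the circle.

0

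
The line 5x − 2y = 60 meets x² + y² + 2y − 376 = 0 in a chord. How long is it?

Substitute y = (−60 + 5x)/2:
29x² − 580x + 1856 = 0  ⟹  x² − 20x + 64 = 0
x = 16 or x = 4, giving (16, 10) and (4, −20).
|(16, 10) − (4, −20)| = √((12)² + (30)²) = 6√29.

6√29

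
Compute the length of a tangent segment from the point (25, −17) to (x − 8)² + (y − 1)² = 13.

10√6

The centre is (8, 1) and r = √13. The square of the distance from P to the centre is 289 + 324 = 613.
The tangent meets the radius at right angles, so tangent² = |PO|² − r² = 613 − 13 = 600.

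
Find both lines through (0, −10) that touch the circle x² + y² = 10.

3x − y = 10 and 3x + y = −10

Let a tangent through (0, −10) have slope m. Its distance from (0, 0) must equal √10:
(0m − (10))² = 10(m² + 1)
m² − 9 = 0, so m = 3 or m = −3.
With m = 3: 3x − y = 10. With m = −3: 3x + y = −10.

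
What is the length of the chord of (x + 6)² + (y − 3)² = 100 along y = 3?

The distance from (−6, 3) to the line is 0, and r² = 100.
Half the chord is √(r² − d²) = √(100), so the full chord is 20.

20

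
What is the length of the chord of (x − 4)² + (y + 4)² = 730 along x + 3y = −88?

Centre (4, −4), r² = 730. Perpendicular distance d from centre to line = |80| / √10 = 80/√10.
Chord = 2√(r² − d²) = 2·√(90) = 6√10.

6√10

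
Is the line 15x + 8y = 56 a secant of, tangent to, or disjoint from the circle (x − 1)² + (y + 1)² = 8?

Substituting the line into the circle gives 289x² − 2048x + 3648 = 0.
Discriminant = (−2048)² − 4·289·(3648) = −22784 < 0.
No real roots: the line does not meet the circle.

disjoint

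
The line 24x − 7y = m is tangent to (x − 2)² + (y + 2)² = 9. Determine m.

m = −13 or m = 137

Tangency holds when the distance from the centre (2, −2) to the line equals the radius 3:
|24·2 − 7·(−2) − m| / √625 = 3
|m − (62)| = 3·25, so m = 137 or m = −13.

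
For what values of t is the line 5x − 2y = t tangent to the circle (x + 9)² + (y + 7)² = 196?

t = −31 ± 14√29

For a tangent, require d(centre, line) = r = 14.
|5·(−9) − 2·(−7) − t| / √29 = 14
|t − (−31)| = 14√29.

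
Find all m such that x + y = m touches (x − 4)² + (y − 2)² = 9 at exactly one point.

m = 6 ± 3√2

Tangency holds when the distance from the centre (4, 2) to the line equals the radius 3:
|1·4 + 1·2 − m| / √2 = 3
|m − (6)| = 3√2.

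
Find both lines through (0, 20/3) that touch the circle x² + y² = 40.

A line y − (20/3) = m(x − (0)) is tangent when its distance from (0, 0) is 2√10:
(0m − (−20/3))² = 40(m² + 1)
9m² − 1 = 0, so m = 1/3 or m = −1/3.
With m = 1/3: x − 3y = −20. With m = −1/3: x + 3y = 20.

x − 3y = −20 and x + 3y = 20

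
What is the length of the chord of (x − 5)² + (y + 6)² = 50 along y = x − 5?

Centre (5, −6), r² = 50. Perpendicular distance d from centre to line = |6| / √2 = 6/√2.
Chord = 2√(r² − d²) = 2·√(32) = 8√2.

8√2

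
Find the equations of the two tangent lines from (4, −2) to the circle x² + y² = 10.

A line y − (−2) = m(x − (4)) is tangent when its distance from (0, 0) is √10:
(−4m − (2))² = 10(m² + 1)
3m² + 8m − 3 = 0, so m = 1/3 or m = −3.
Through (4, −2) these give x − 3y = 10 and 3x + y = 10.

x − 3y = 10 and 3x + y = 10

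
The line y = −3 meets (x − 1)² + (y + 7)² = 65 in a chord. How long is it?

14

Substitute y = −3:
x² − 2x − 48 = 0
x = 8 or x = −6, giving (8, −3) and (−6, −3).
|(8, −3) − (−6, −3)| = √((14)² + (0)²) = 14.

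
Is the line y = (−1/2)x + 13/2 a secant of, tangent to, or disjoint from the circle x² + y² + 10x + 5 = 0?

disjoint

Substituting the line into the circle gives 5x² + 14x + 189 = 0.
Discriminant = (14)² − 4·5·(189) = −3584 < 0.
No real roots: the line does not meet the circle.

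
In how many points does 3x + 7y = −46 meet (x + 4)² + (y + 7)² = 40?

2

Substituting the line into the circle gives 58x² + 374x − 1167 = 0.
Δ = 139876 − (−270744) = 410620.
Two real roots: the line is a secant.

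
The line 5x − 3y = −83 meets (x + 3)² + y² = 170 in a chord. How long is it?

2√34

Substitute y = (83 + 5x)/3:
34x² + 884x + 5440 = 0  ⟹  x² + 26x + 160 = 0
x = −10 or x = −16, giving (−10, 11) and (−16, 1).
Chord length = distance between (−10, 11) and (−16, 1) = √136 = 2√34.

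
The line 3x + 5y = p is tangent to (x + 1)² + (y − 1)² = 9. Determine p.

p = 2 ± 3√34

Tangency holds when the distance from the centre (−1, 1) to the line equals the radius 3:
|3·(−1) + 5·1 − p| / √34 = 3
|p − (2)| = 3√34.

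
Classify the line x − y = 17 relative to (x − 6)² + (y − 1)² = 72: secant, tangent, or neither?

d² = (1·6 − 1·1 − (17))²/2 = 72; r² = 72.
Since d² = r², the line is tangent.

tangent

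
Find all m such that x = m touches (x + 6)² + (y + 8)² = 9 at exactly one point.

m = −9 or m = −3

For a tangent, require d(centre, line) = r = 3.
|1·(−6) + 0·(−8) − m| / √1 = 3
|m − (−6)| = 3, so m = −3 or m = −9.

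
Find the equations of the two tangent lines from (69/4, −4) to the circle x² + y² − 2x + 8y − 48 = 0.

4x − 7y = 97 and 4x + 7y = 41

A line y − (−4) = m(x − (69/4)) is tangent when its distance from (1, −4) is √65:
[m·(−65/4) − (0)]² = 65(m² + 1)
49m² − 16 = 0, so m = 4/7 or m = −4/7.
Through (69/4, −4) these give 4x − 7y = 97 and 4x + 7y = 41.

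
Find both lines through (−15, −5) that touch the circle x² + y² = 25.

y = −5 and 3x − 4y = −25

Let a tangent through (−15, −5) have slope m. Its distance from (0, 0) must equal 5:
[m·(15) − (5)]² = 25(m² + 1)
4m² − 3m = 0, so m = 0 or m = 3/4.
With m = 0: y = −5. With m = 3/4: 3x − 4y = −25.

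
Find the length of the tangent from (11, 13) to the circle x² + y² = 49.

√241

With centre O = (0, 0), |OP|² = 290 and r² = 49.
The tangent meets the radius at right angles, so tangent² = |PO|² − r² = 290 − 49 = 241.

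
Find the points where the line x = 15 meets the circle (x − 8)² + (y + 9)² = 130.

(15, −18) and (15, 0)

The line gives x = 15. Substituting into the circle:
y² + 18y = 0
y = 0 or y = −18, giving (15, 0) and (15, −18).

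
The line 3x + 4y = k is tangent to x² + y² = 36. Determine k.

For a tangent, require d(centre, line) = r = 6.
|3·0 + 4·0 − k| / √25 = 6
|k| = 6·5, so k = 30 or k = −30.

k = −30 or k = 30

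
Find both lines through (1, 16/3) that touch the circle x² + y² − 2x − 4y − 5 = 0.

Let a tangent through (1, 16/3) have slope m. Its distance from (1, 2) must equal √10:
(0m − (−10/3))² = 10(m² + 1)
9m² − 1 = 0, so m = 1/3 or m = −1/3.
With m = 1/3: x − 3y = −15. With m = −1/3: x + 3y = 17.

x − 3y = −15 and x + 3y = 17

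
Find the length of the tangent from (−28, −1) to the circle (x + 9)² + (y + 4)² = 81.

The centre is (−9, −4) and r = 9. The square of the distance from P to the centre is 361 + 9 = 370.
Power of the point: PT² = |PO|² − r² = 289, so PT = 17.

17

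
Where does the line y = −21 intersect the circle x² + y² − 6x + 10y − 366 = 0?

From the line, y = −21. Substituting:
x² − 6x − 135 = 0
x = 15 or x = −9, giving (15, −21) and (−9, −21).

(−9, −21) and (15, −21)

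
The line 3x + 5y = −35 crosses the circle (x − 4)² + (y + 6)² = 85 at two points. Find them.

Substitute y = (−35 − 3x)/5:
34x² − 170x − 1700 = 0  ⟹  x² − 5x − 50 = 0
x = 10 or x = −5, giving (10, −13) and (−5, −4).

(−5, −4) and (10, −13)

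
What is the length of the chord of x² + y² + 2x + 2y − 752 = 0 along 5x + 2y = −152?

2√29

Substitute y = (−152 − 5x)/2:
29x² + 1508x + 19488 = 0  ⟹  x² + 52x + 672 = 0
x = −24 or x = −28, giving (−24, −16) and (−28, −6).
Chord length = distance between (−24, −16) and (−28, −6) = √116 = 2√29.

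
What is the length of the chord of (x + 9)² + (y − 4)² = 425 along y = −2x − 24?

The distance from (−9, 4) to the line is 10/√5, and r² = 425.
Chord = 2√(r² − d²) = 2·√(405) = 18√5.

18√5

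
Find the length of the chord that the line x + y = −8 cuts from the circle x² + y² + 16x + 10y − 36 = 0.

The distance from (−8, −5) to the line is 5/√2, and r² = 125.
Half the chord is √(r² − d²) = √(225/2), so the full chord is 15√2.

15√2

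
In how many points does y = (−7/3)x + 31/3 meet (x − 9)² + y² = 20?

2

Centre (9, 0), r² = 20. Distance² from centre to line = (32)²/58 = 512/29.
Since d² < r², the line cuts the circle twice.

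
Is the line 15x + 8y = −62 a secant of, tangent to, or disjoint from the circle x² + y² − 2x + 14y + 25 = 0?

Substituting the line into the circle gives 289x² + 52x − 1500 = 0.
Δ = 2704 − (−1734000) = 1736704.
Two real roots: the line is a secant.

secant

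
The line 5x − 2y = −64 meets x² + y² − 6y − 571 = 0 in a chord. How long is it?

Centre (0, 3), r² = 580. Perpendicular distance d from centre to line = |58| / √29 = 58/√29.
Half the chord is √(r² − d²) = √(464), so the full chord is 8√29.

8√29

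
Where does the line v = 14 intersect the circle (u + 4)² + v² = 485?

(−21, 14) and (13, 14)

Express v = 14 and substitute into the circle:
u² + 8u − 273 = 0
u = 13 or u = −21, giving (13, 14) and (−21, 14).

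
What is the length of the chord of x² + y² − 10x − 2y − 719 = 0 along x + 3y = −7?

17√10

Substitute y = (−7 − x)/3:
10x² − 70x − 6380 = 0  ⟹  x² − 7x − 638 = 0
x = 29 or x = −22, giving (29, −12) and (−22, 5).
Chord length = distance between (29, −12) and (−22, 5) = √2890 = 17√10.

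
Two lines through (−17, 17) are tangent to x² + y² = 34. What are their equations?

3x + 5y = 34 and 5x + 3y = −34

A line y − (17) = m(x − (−17)) is tangent when its distance from (0, 0) is √34:
(17m − (−17))² = 34(m² + 1)
15m² + 34m + 15 = 0, so m = −3/5 or m = −5/3.
Through (−17, 17) these give 3x + 5y = 34 and 5x + 3y = −34.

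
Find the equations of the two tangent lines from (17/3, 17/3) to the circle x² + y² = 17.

Write the tangent as mx − y + (17/3 − m·(17/3)) = 0 and set its distance from the centre to √17:
[m·(−17/3) − (−17/3)]² = 17(m² + 1)
4m² − 17m + 4 = 0, so m = 1/4 or m = 4.
With m = 1/4: x − 4y = −17. With m = 4: 4x − y = 17.

x − 4y = −17 and 4x − y = 17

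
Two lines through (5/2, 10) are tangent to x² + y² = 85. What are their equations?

6x + 7y = 85 and 2x − 9y = −85

A line y − (10) = m(x − (5/2)) is tangent when its distance from (0, 0) is √85:
(−5/2m − (−10))² = 85(m² + 1)
63m² + 40m − 12 = 0, so m = −6/7 or m = 2/9.
Through (5/2, 10) these give 6x + 7y = 85 and 2x − 9y = −85.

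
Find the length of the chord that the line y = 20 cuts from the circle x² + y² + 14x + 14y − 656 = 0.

From the line, y = 20. Substituting:
x² + 14x + 24 = 0
x = −2 or x = −12, giving (−2, 20) and (−12, 20).
Chord length = distance between (−2, 20) and (−12, 20) = √100 = 10.

10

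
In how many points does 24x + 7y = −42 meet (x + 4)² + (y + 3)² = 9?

1

Substituting the line into the circle gives 625x² + 1400x + 784 = 0.
Δ = 1960000 − 1960000 = 0.
A repeated root: the line is tangent.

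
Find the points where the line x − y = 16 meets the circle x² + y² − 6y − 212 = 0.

(5, −11) and (14, −2)

From the line, y = x − 16. Substituting:
2x² − 38x + 140 = 0  ⟹  x² − 19x + 70 = 0
x = 14 or x = 5, giving (14, −2) and (5, −11).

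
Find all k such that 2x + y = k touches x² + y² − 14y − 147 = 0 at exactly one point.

For a tangent, require d(centre, line) = r = 14.
|2·0 + 1·7 − k| / √5 = 14
|k − (7)| = 14√5.

k = 7 ± 14√5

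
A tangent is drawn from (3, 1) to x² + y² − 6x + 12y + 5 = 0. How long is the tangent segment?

Centre (3, −6), r² = 40. |PO|² = (0)² + (7)² = 49.
Power of the point: PT² = |PO|² − r² = 9, so PT = 3.

3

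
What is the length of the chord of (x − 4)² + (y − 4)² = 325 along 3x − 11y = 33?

3√130

The distance from (4, 4) to the line is 65/√130, and r² = 325.
Half the chord is √(r² − d²) = √(585/2), so the full chord is 3√130.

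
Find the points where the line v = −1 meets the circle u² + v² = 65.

Express v = −1 and substitute into the circle:
u² − 64 = 0
u = 8 or u = −8, giving (8, −1) and (−8, −1).

(−8, −1) and (8, −1)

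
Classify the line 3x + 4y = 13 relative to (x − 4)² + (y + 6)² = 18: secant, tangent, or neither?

Substituting the line into the circle gives 25x² − 350x + 1337 = 0.
Δ = 122500 − 133700 = −11200.
No real roots: the line does not meet the circle.

neither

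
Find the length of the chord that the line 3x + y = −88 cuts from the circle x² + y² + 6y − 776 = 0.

5√10

Centre (0, −3), r² = 785. Perpendicular distance d from centre to line = |85| / √10 = 85/√10.
Half the chord is √(r² − d²) = √(125/2), so the full chord is 5√10.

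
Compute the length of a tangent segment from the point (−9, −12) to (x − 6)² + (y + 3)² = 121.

√185

Centre (6, −3), r² = 121. |PO|² = (−15)² + (−9)² = 306.
The tangent meets the radius at right angles, so tangent² = |PO|² − r² = 306 − 121 = 185.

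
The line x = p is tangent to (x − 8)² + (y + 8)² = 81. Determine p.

p = −1 or p = 17

The line touches the circle iff its distance from (8, −8) is 9:
|1·8 + 0·(−8) − p| / √1 = 9
|p − (8)| = 9, so p = 17 or p = −1.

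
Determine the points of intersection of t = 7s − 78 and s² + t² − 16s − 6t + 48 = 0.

Express t = 7s − 78 and substitute into the circle:
50s² − 1150s + 6600 = 0  ⟹  s² − 23s + 132 = 0
s = 12 or s = 11, giving (12, 6) and (11, −1).

(11, −1) and (12, 6)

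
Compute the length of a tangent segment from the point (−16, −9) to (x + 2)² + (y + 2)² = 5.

With centre O = (−2, −2), |OP|² = 245 and r² = 5.
By the tangent–radius right angle, tangent length = √(|PO|² − r²) = √240 = 4√15.

4√15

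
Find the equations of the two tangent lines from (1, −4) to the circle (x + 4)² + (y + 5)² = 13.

Let a tangent through (1, −4) have slope m. Its distance from (−4, −5) must equal √13:
(−5m − (−1))² = 13(m² + 1)
6m² − 5m − 6 = 0, so m = 3/2 or m = −2/3.
Through (1, −4) these give 3x − 2y = 11 and 2x + 3y = −10.

3x − 2y = 11 and 2x + 3y = −10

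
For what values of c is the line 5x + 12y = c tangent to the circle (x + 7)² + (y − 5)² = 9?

c = −14 or c = 64

For a tangent, require d(centre, line) = r = 3.
|5·(−7) + 12·5 − c| / √169 = 3
|c − (25)| = 3·13, so c = 64 or c = −14.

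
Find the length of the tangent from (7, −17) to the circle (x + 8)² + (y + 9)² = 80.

√209

Centre (−8, −9), r² = 80. |PO|² = (15)² + (−8)² = 289.
Power of the point: PT² = |PO|² − r² = 209, so PT = √209.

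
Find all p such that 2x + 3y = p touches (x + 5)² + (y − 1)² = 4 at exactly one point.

For a tangent, require d(centre, line) = r = 2.
|2·(−5) + 3·1 − p| / √13 = 2
|p − (−7)| = 2√13.

p = −7 ± 2√13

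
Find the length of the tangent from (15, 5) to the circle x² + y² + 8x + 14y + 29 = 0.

Centre (−4, −7), r² = 36. |PO|² = (19)² + (12)² = 505.
By the tangent–radius right angle, tangent length = √(|PO|² − r²) = √469.

√469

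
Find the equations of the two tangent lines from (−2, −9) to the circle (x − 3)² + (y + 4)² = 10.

3x − y = 3 and x − 3y = 25

Let a tangent through (−2, −9) have slope m. Its distance from (3, −4) must equal √10:
[m·(5) − (5)]² = 10(m² + 1)
3m² − 10m + 3 = 0, so m = 3 or m = 1/3.
Through (−2, −9) these give 3x − y = 3 and x − 3y = 25.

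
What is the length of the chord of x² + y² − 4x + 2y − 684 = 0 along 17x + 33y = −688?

Centre (2, −1), r² = 689. Perpendicular distance d from centre to line = |689| / √1378 = 689/√1378.
Chord = 2√(r² − d²) = 2·√(689/2) = √1378.

√1378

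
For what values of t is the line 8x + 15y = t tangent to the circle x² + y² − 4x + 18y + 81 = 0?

t = −153 or t = −85

Tangency holds when the distance from the centre (2, −9) to the line equals the radius 2:
|8·2 + 15·(−9) − t| / √289 = 2
|t − (−119)| = 2·17, so t = −85 or t = −153.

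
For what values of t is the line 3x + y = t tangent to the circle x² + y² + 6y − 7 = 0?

The line touches the circle iff its distance from (0, −3) is 4:
|3·0 + 1·(−3) − t| / √10 = 4
|t − (−3)| = 4√10.

t = −3 ± 4√10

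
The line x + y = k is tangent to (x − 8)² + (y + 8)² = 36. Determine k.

The line touches the circle iff its distance from (8, −8) is 6:
|1·8 + 1·(−8) − k| / √2 = 6
|k| = 6√2.

k = ±6√2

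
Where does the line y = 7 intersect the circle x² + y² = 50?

(−1, 7) and (1, 7)

Express y = 7 and substitute into the circle:
x² − 1 = 0
x = 1 or x = −1, giving (1, 7) and (−1, 7).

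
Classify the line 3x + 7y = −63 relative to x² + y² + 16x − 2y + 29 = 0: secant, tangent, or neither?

Substituting the line into the circle gives 58x² + 1204x + 6272 = 0.
Δ = 1449616 − 1455104 = −5488.
No real roots: the line does not meet the circle.

neither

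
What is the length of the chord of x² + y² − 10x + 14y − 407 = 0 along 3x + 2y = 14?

Express y = (14 − 3x)/2 and substitute into the circle:
13x² − 208x − 1040 = 0  ⟹  x² − 16x − 80 = 0
x = 20 or x = −4, giving (20, −23) and (−4, 13).
Chord length = distance between (20, −23) and (−4, 13) = √1872 = 12√13.

12√13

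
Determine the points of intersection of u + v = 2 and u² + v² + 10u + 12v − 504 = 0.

Substitute v = −u + 2:
2u² − 6u − 476 = 0  ⟹  u² − 3u − 238 = 0
u = 17 or u = −14, giving (17, −15) and (−14, 16).

(−14, 16) and (17, −15)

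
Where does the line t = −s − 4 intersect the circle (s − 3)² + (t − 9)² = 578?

(−20, 16) and (10, −14)

From the line, t = −s − 4. Substituting:
2s² + 20s − 400 = 0  ⟹  s² + 10s − 200 = 0
s = 10 or s = −20, giving (10, −14) and (−20, 16).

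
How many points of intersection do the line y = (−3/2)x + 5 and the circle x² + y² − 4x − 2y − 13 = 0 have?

2

Substituting the line into the circle gives 13x² − 64x + 8 = 0.
Discriminant = (−64)² − 4·13·(8) = 3680 > 0.
Two real roots: the line is a secant.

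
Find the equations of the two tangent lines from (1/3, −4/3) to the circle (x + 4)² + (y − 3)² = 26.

A line y − (−4/3) = m(x − (1/3)) is tangent when its distance from (−4, 3) is √26:
[m·(−13/3) − (13/3)]² = 26(m² + 1)
5m² − 26m + 5 = 0, so m = 1/5 or m = 5.
With m = 1/5: x − 5y = 7. With m = 5: 5x − y = 3.

x − 5y = 7 and 5x − y = 3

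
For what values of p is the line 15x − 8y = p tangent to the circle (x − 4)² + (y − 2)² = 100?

For a tangent, require d(centre, line) = r = 10.
|15·4 − 8·2 − p| / √289 = 10
|p − (44)| = 10·17, so p = 214 or p = −126.

p = −126 or p = 214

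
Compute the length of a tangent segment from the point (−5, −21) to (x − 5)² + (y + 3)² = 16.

2√102

Centre (5, −3), r² = 16. |PO|² = (−10)² + (−18)² = 424.
The tangent meets the radius at right angles, so tangent² = |PO|² − r² = 424 − 16 = 408.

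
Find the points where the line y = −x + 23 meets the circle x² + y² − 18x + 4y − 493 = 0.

From the line, y = −x + 23. Substituting:
2x² − 68x + 128 = 0  ⟹  x² − 34x + 64 = 0
x = 32 or x = 2, giving (32, −9) and (2, 21).

(2, 21) and (32, −9)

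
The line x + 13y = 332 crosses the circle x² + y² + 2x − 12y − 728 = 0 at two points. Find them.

Substitute y = (332 − x)/13:
170x² − 170x − 64600 = 0  ⟹  x² − x − 380 = 0
x = 20 or x = −19, giving (20, 24) and (−19, 27).

(−19, 27) and (20, 24)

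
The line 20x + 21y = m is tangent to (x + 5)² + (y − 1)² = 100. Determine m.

m = −369 or m = 211

Tangency holds when the distance from the centre (−5, 1) to the line equals the radius 10:
|20·(−5) + 21·1 − m| / √841 = 10
|m − (−79)| = 10·29, so m = 211 or m = −369.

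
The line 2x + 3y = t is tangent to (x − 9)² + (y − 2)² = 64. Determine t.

t = 24 ± 8√13

For a tangent, require d(centre, line) = r = 8.
|2·9 + 3·2 − t| / √13 = 8
|t − (24)| = 8√13.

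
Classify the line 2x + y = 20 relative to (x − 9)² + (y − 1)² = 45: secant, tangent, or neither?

secant

d² = (2·9 + 1·1 − (20))²/5 = 1/5; r² = 45.
Since d² < r², the line cuts the circle twice.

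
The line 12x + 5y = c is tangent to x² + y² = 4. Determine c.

c = −26 or c = 26

Tangency holds when the distance from the centre (0, 0) to the line equals the radius 2:
|12·0 + 5·0 − c| / √169 = 2
|c| = 2·13, so c = 26 or c = −26.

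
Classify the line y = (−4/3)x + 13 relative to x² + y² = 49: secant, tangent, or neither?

d² = (4·0 + 3·0 − (39))²/25 = 1521/25; r² = 49.
Since d² > r², the line lies outside the circle.

neither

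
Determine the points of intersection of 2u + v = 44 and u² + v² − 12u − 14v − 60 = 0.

(14, 16) and (18, 8)

Substitute v = −2u + 44:
5u² − 160u + 1260 = 0  ⟹  u² − 32u + 252 = 0
u = 18 or u = 14, giving (18, 8) and (14, 16).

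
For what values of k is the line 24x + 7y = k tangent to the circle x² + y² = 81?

k = −225 or k = 225

Tangency holds when the distance from the centre (0, 0) to the line equals the radius 9:
|24·0 + 7·0 − k| / √625 = 9
|k| = 9·25, so k = 225 or k = −225.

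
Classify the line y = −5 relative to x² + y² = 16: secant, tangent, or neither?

neither

d² = (0·0 + 1·0 − (−5))² = 25; r² = 16.
Since d² > r², the line lies outside the circle.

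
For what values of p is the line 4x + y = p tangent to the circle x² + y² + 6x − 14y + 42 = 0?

p = −5 ± 4√17

The line touches the circle iff its distance from (−3, 7) is 4:
|4·(−3) + 1·7 − p| / √17 = 4
|p − (−5)| = 4√17.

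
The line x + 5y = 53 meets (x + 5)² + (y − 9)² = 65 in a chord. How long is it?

The distance from (−5, 9) to the line is 13/√26, and r² = 65.
Chord = 2√(r² − d²) = 2·√(117/2) = 3√26.

3√26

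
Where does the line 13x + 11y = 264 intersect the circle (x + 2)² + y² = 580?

From the line, y = (264 − 13x)/11. Substituting:
290x² − 6380x = 0  ⟹  x² − 22x = 0
x = 22 or x = 0, giving (22, −2) and (0, 24).

(0, 24) and (22, −2)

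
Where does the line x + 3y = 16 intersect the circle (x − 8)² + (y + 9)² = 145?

(7, 3) and (16, 0)

Express y = (16 − x)/3 and substitute into the circle:
10x² − 230x + 1120 = 0  ⟹  x² − 23x + 112 = 0
x = 16 or x = 7, giving (16, 0) and (7, 3).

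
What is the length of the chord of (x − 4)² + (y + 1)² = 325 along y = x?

Substitute y = x:
2x² − 6x − 308 = 0  ⟹  x² − 3x − 154 = 0
x = 14 or x = −11, giving (14, 14) and (−11, −11).
Chord length = distance between (14, 14) and (−11, −11) = √1250 = 25√2.

25√2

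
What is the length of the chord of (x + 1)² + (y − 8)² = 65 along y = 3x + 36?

From the line, y = 3x + 36. Substituting:
10x² + 170x + 720 = 0  ⟹  x² + 17x + 72 = 0
x = −8 or x = −9, giving (−8, 12) and (−9, 9).
Chord length = distance between (−8, 12) and (−9, 9) = √10 = √10.

√10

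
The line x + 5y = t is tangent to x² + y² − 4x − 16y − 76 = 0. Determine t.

t = 42 ± 12√26

Tangency holds when the distance from the centre (2, 8) to the line equals the radius 12:
|1·2 + 5·8 − t| / √26 = 12
|t − (42)| = 12√26.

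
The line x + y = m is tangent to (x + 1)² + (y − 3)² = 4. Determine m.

m = 2 ± 2√2

For a tangent, require d(centre, line) = r = 2.
|1·(−1) + 1·3 − m| / √2 = 2
|m − (2)| = 2√2.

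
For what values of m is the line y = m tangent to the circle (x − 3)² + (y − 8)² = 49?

m = 1 or m = 15

The line touches the circle iff its distance from (3, 8) is 7:
|0·3 + 1·8 − m| / √1 = 7
|m − (8)| = 7, so m = 15 or m = 1.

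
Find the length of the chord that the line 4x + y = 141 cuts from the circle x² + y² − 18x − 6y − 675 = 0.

Centre (9, 3), r² = 765. Perpendicular distance d from centre to line = |−102| / √17 = 102/√17.
Chord = 2√(r² − d²) = 2·√(153) = 6√17.

6√17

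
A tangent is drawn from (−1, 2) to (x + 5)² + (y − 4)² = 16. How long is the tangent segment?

With centre O = (−5, 4), |OP|² = 20 and r² = 16.
By the tangent–radius right angle, tangent length = √(|PO|² − r²) = √4 = 2.

2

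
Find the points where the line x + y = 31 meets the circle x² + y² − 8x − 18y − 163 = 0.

(6, 25) and (20, 11)

From the line, y = −x + 31. Substituting:
2x² − 52x + 240 = 0  ⟹  x² − 26x + 120 = 0
x = 20 or x = 6, giving (20, 11) and (6, 25).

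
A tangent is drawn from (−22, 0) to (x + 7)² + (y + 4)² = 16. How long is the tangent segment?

15

With centre O = (−7, −4), |OP|² = 241 and r² = 16.
Power of the point: PT² = |PO|² − r² = 225, so PT = 15.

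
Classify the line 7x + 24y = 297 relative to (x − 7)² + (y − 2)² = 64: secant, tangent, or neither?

tangent

d² = (7·7 + 24·2 − (297))²/625 = 64; r² = 64.
Since d² = r², the line is tangent.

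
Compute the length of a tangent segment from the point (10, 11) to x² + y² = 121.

10

With centre O = (0, 0), |OP|² = 221 and r² = 121.
Power of the point: PT² = |PO|² − r² = 100, so PT = 10.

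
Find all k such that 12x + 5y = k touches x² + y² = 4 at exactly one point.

k = −26 or k = 26

Tangency holds when the distance from the centre (0, 0) to the line equals the radius 2:
|12·0 + 5·0 − k| / √169 = 2
|k| = 2·13, so k = 26 or k = −26.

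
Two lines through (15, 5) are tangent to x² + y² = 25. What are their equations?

3x − 4y = 25 and y = 5

Let a tangent through (15, 5) have slope m. Its distance from (0, 0) must equal 5:
(−15m − (−5))² = 25(m² + 1)
4m² − 3m = 0, so m = 3/4 or m = 0.
Through (15, 5) these give 3x − 4y = 25 and y = 5.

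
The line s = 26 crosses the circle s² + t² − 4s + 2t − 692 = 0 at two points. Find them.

The line gives s = 26. Substituting into the circle:
t² + 2t − 120 = 0
t = 10 or t = −12, giving (26, 10) and (26, −12).

(26, −12) and (26, 10)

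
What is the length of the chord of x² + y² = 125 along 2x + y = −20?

Centre (0, 0), r² = 125. Perpendicular distance d from centre to line = |20| / √5 = 20/√5.
Chord = 2√(r² − d²) = 2·√(45) = 6√5.

6√5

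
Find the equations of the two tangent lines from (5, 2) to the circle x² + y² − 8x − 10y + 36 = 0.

x + 2y = 9 and 2x − y = 8

A line y − (2) = m(x − (5)) is tangent when its distance from (4, 5) is √5:
(−1m − (3))² = 5(m² + 1)
2m² − 3m − 2 = 0, so m = −1/2 or m = 2.
With m = −1/2: x + 2y = 9. With m = 2: 2x − y = 8.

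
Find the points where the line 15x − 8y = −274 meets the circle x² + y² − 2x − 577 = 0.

Substitute y = (274 + 15x)/8:
289x² + 8092x + 38148 = 0  ⟹  x² + 28x + 132 = 0
x = −6 or x = −22, giving (−6, 23) and (−22, −7).

(−22, −7) and (−6, 23)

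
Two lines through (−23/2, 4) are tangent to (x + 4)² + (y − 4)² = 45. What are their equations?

2x − y = −27 and 2x + y = −19

Write the tangent as mx − y + (4 − m·(−23/2)) = 0 and set its distance from the centre to 3√5:
[m·(15/2) − (0)]² = 45(m² + 1)
m² − 4 = 0, so m = 2 or m = −2.
Through (−23/2, 4) these give 2x − y = −27 and 2x + y = −19.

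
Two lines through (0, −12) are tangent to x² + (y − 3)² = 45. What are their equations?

Let a tangent through (0, −12) have slope m. Its distance from (0, 3) must equal 3√5:
(0m − (15))² = 45(m² + 1)
m² − 4 = 0, so m = −2 or m = 2.
With m = −2: 2x + y = −12. With m = 2: 2x − y = 12.

2x + y = −12 and 2x − y = 12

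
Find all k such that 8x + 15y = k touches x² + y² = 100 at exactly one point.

The line touches the circle iff its distance from (0, 0) is 10:
|8·0 + 15·0 − k| / √289 = 10
|k| = 10·17, so k = 170 or k = −170.

k = −170 or k = 170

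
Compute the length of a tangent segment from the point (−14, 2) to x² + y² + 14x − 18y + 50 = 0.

The centre is (−7, 9) and r = 4√5. The square of the distance from P to the centre is 49 + 49 = 98.
Power of the point: PT² = |PO|² − r² = 18, so PT = 3√2.

3√2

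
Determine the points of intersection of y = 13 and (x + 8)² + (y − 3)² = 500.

From the line, y = 13. Substituting:
x² + 16x − 336 = 0
x = 12 or x = −28, giving (12, 13) and (−28, 13).

(−28, 13) and (12, 13)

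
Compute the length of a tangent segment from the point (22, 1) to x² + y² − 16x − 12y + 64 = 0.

√185

With centre O = (8, 6), |OP|² = 221 and r² = 36.
The tangent meets the radius at right angles, so tangent² = |PO|² − r² = 221 − 36 = 185.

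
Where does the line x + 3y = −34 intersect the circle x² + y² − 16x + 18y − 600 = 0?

(−19, −5) and (32, −22)

Substitute y = (−34 − x)/3:
10x² − 130x − 6080 = 0  ⟹  x² − 13x − 608 = 0
x = 32 or x = −19, giving (32, −22) and (−19, −5).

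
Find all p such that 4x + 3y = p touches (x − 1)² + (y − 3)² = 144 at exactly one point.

The line touches the circle iff its distance from (1, 3) is 12:
|4·1 + 3·3 − p| / √25 = 12
|p − (13)| = 12·5, so p = 73 or p = −47.

p = −47 or p = 73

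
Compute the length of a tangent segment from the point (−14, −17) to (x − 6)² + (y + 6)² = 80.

With centre O = (6, −6), |OP|² = 521 and r² = 80.
The tangent meets the radius at right angles, so tangent² = |PO|² − r² = 521 − 80 = 441.

21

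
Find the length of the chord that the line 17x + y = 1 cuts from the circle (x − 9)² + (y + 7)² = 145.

Centre (9, −7), r² = 145. Perpendicular distance d from centre to line = |145| / √290 = 145/√290.
Half the chord is √(r² − d²) = √(145/2), so the full chord is √290.

√290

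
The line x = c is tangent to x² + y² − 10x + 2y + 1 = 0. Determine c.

Tangency holds when the distance from the centre (5, −1) to the line equals the radius 5:
|1·5 + 0·(−1) − c| / √1 = 5
|c − (5)| = 5, so c = 10 or c = 0.

c = 0 or c = 10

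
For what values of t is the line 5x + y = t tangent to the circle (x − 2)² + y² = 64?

The line touches the circle iff its distance from (2, 0) is 8:
|5·2 + 1·0 − t| / √26 = 8
|t − (10)| = 8√26.

t = 10 ± 8√26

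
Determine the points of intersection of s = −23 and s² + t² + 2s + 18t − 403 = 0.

The line gives s = −23. Substituting into the circle:
t² + 18t + 80 = 0
t = −8 or t = −10, giving (−23, −8) and (−23, −10).

(−23, −10) and (−23, −8)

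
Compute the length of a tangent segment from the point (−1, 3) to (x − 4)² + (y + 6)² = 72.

√34

Centre (4, −6), r² = 72. |PO|² = (−5)² + (9)² = 106.
Power of the point: PT² = |PO|² − r² = 34, so PT = √34.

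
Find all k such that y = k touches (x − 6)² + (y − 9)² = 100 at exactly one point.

Tangency holds when the distance from the centre (6, 9) to the line equals the radius 10:
|0·6 + 1·9 − k| / √1 = 10
|k − (9)| = 10, so k = 19 or k = −1.

k = −1 or k = 19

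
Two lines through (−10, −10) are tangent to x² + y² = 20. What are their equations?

2x − y = −10 and x − 2y = 10

Let a tangent through (−10, −10) have slope m. Its distance from (0, 0) must equal 2√5:
(10m − (10))² = 20(m² + 1)
2m² − 5m + 2 = 0, so m = 2 or m = 1/2.
Through (−10, −10) these give 2x − y = −10 and x − 2y = 10.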